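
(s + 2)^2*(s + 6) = s^3 + 10*s^2 + 28*s + 24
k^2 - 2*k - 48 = (k - 8)*(k + 6)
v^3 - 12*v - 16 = (v - 4)*(v + 2)^2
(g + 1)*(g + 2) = g^2 + 3*g + 2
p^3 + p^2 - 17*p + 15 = (p - 3)*(p - 1)*(p + 5)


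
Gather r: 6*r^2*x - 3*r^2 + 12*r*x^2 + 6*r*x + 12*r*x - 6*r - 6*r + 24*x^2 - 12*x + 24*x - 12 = r^2*(6*x - 3) + r*(12*x^2 + 18*x - 12) + 24*x^2 + 12*x - 12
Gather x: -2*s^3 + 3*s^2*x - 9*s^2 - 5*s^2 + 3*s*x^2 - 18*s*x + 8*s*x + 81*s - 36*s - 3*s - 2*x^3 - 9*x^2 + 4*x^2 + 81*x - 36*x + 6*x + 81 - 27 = -2*s^3 - 14*s^2 + 42*s - 2*x^3 + x^2*(3*s - 5) + x*(3*s^2 - 10*s + 51) + 54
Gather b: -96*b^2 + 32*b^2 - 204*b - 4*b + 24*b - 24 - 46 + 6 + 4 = -64*b^2 - 184*b - 60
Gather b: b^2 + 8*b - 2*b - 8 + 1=b^2 + 6*b - 7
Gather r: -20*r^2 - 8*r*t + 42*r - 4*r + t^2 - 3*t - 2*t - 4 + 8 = -20*r^2 + r*(38 - 8*t) + t^2 - 5*t + 4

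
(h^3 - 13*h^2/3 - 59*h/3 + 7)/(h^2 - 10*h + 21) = (h^2 + 8*h/3 - 1)/(h - 3)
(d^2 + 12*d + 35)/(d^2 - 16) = (d^2 + 12*d + 35)/(d^2 - 16)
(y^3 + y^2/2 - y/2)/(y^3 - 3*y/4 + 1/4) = 2*y/(2*y - 1)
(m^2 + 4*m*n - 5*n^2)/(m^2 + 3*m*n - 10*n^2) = (m - n)/(m - 2*n)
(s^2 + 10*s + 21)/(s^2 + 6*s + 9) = (s + 7)/(s + 3)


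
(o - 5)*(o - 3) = o^2 - 8*o + 15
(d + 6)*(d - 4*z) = d^2 - 4*d*z + 6*d - 24*z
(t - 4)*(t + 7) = t^2 + 3*t - 28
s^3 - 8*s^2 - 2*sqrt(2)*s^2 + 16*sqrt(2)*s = s*(s - 8)*(s - 2*sqrt(2))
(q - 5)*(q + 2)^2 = q^3 - q^2 - 16*q - 20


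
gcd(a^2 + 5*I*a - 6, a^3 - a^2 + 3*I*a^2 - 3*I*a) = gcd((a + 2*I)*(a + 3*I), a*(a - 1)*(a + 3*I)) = a + 3*I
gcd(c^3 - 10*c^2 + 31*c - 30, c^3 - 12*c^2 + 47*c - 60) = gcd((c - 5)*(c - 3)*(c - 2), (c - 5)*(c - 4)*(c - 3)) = c^2 - 8*c + 15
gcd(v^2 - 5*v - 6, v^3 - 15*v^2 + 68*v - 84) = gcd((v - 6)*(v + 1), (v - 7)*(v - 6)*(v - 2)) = v - 6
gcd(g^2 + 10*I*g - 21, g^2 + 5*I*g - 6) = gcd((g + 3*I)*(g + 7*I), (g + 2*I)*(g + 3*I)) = g + 3*I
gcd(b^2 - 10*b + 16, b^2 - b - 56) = b - 8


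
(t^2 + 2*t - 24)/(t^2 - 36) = (t - 4)/(t - 6)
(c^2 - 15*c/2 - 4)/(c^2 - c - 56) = (c + 1/2)/(c + 7)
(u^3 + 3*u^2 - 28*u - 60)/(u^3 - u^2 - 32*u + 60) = (u + 2)/(u - 2)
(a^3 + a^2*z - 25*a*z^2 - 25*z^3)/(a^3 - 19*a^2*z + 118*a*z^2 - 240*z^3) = (a^2 + 6*a*z + 5*z^2)/(a^2 - 14*a*z + 48*z^2)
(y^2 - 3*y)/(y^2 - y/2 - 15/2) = 2*y/(2*y + 5)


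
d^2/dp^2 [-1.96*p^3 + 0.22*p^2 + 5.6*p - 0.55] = 0.44 - 11.76*p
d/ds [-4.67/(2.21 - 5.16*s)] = -24.0972/(5.16*s - 2.21)^2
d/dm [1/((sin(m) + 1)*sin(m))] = -(2/tan(m) + cos(m)/sin(m)^2)/(sin(m) + 1)^2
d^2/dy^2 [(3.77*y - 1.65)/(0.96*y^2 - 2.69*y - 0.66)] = ((23.4506 - 21.7152*y)*(-0.96*y^2 + 2.69*y + 0.66) - (1.92*y - 2.69)*(3.77*y - 1.65)*(3.84*y - 5.38))/(-0.96*y^2 + 2.69*y + 0.66)^3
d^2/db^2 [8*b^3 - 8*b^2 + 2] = 48*b - 16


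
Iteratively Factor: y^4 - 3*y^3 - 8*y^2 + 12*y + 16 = (y + 2)*(y^3 - 5*y^2 + 2*y + 8) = (y - 4)*(y + 2)*(y^2 - y - 2) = (y - 4)*(y - 2)*(y + 2)*(y + 1)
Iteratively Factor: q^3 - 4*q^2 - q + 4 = (q - 4)*(q^2 - 1) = (q - 4)*(q + 1)*(q - 1)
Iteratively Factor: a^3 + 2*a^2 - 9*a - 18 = (a + 3)*(a^2 - a - 6) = (a + 2)*(a + 3)*(a - 3)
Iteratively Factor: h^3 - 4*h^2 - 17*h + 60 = (h + 4)*(h^2 - 8*h + 15) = (h - 5)*(h + 4)*(h - 3)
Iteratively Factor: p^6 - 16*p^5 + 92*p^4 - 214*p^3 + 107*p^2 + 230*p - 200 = (p - 2)*(p^5 - 14*p^4 + 64*p^3 - 86*p^2 - 65*p + 100) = (p - 5)*(p - 2)*(p^4 - 9*p^3 + 19*p^2 + 9*p - 20) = (p - 5)*(p - 2)*(p - 1)*(p^3 - 8*p^2 + 11*p + 20) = (p - 5)^2*(p - 2)*(p - 1)*(p^2 - 3*p - 4) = (p - 5)^2*(p - 2)*(p - 1)*(p + 1)*(p - 4)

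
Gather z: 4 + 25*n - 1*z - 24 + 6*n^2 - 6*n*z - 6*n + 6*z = 6*n^2 + 19*n + z*(5 - 6*n) - 20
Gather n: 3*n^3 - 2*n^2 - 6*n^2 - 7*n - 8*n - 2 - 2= 3*n^3 - 8*n^2 - 15*n - 4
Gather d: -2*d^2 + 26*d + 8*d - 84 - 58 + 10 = -2*d^2 + 34*d - 132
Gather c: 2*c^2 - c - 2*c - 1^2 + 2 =2*c^2 - 3*c + 1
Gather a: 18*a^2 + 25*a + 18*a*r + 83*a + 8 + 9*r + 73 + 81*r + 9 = 18*a^2 + a*(18*r + 108) + 90*r + 90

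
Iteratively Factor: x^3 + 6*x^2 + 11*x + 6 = (x + 1)*(x^2 + 5*x + 6) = (x + 1)*(x + 3)*(x + 2)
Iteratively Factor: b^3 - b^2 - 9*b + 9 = (b - 3)*(b^2 + 2*b - 3) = (b - 3)*(b - 1)*(b + 3)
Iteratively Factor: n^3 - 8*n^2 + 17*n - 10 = (n - 1)*(n^2 - 7*n + 10) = (n - 5)*(n - 1)*(n - 2)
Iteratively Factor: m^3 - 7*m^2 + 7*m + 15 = (m - 5)*(m^2 - 2*m - 3) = (m - 5)*(m - 3)*(m + 1)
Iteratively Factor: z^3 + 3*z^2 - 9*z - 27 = (z + 3)*(z^2 - 9) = (z + 3)^2*(z - 3)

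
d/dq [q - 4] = 1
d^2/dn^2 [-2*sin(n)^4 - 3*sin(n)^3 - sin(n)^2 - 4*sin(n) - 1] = 32*sin(n)^4 + 27*sin(n)^3 - 20*sin(n)^2 - 14*sin(n) - 2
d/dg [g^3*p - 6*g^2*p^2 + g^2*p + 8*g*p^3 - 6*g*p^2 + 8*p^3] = p*(3*g^2 - 12*g*p + 2*g + 8*p^2 - 6*p)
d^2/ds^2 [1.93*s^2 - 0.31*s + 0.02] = 3.86000000000000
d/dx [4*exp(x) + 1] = 4*exp(x)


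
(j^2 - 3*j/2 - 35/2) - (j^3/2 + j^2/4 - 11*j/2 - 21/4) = -j^3/2 + 3*j^2/4 + 4*j - 49/4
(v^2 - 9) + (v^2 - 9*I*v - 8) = 2*v^2 - 9*I*v - 17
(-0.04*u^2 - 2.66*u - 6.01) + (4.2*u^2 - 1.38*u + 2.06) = 4.16*u^2 - 4.04*u - 3.95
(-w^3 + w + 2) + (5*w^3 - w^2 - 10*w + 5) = 4*w^3 - w^2 - 9*w + 7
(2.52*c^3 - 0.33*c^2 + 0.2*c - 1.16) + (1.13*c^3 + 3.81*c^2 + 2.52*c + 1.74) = 3.65*c^3 + 3.48*c^2 + 2.72*c + 0.58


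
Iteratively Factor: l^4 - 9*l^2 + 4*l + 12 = (l + 1)*(l^3 - l^2 - 8*l + 12) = (l + 1)*(l + 3)*(l^2 - 4*l + 4) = (l - 2)*(l + 1)*(l + 3)*(l - 2)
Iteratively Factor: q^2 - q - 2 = (q + 1)*(q - 2)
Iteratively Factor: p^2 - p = (p)*(p - 1)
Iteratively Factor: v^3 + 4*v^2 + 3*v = (v)*(v^2 + 4*v + 3) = v*(v + 3)*(v + 1)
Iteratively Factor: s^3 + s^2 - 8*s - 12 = (s + 2)*(s^2 - s - 6) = (s - 3)*(s + 2)*(s + 2)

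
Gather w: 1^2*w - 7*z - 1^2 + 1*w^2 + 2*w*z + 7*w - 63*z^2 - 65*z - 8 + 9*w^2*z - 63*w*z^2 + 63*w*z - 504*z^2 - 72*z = w^2*(9*z + 1) + w*(-63*z^2 + 65*z + 8) - 567*z^2 - 144*z - 9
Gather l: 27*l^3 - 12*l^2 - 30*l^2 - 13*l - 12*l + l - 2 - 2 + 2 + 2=27*l^3 - 42*l^2 - 24*l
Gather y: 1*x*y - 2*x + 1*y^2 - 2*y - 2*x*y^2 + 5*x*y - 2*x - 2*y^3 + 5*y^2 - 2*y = -4*x - 2*y^3 + y^2*(6 - 2*x) + y*(6*x - 4)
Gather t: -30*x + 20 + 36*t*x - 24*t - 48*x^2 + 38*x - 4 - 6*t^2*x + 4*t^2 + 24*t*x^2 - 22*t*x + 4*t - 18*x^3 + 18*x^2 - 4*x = t^2*(4 - 6*x) + t*(24*x^2 + 14*x - 20) - 18*x^3 - 30*x^2 + 4*x + 16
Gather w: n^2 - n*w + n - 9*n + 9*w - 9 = n^2 - 8*n + w*(9 - n) - 9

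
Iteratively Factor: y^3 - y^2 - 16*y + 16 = (y - 1)*(y^2 - 16) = (y - 1)*(y + 4)*(y - 4)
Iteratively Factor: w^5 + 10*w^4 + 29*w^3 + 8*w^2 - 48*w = (w + 4)*(w^4 + 6*w^3 + 5*w^2 - 12*w) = w*(w + 4)*(w^3 + 6*w^2 + 5*w - 12) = w*(w - 1)*(w + 4)*(w^2 + 7*w + 12) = w*(w - 1)*(w + 4)^2*(w + 3)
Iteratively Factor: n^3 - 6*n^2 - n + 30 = (n - 3)*(n^2 - 3*n - 10) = (n - 5)*(n - 3)*(n + 2)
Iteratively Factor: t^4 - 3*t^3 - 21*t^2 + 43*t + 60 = (t + 1)*(t^3 - 4*t^2 - 17*t + 60) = (t + 1)*(t + 4)*(t^2 - 8*t + 15) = (t - 3)*(t + 1)*(t + 4)*(t - 5)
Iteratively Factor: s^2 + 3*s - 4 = (s + 4)*(s - 1)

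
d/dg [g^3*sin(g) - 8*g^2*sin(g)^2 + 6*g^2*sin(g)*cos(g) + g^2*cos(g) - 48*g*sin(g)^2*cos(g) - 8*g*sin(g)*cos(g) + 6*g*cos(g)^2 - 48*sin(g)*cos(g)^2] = g^3*cos(g) + 2*g^2*sin(g) - 8*g^2*sin(2*g) + 6*g^2*cos(2*g) + 12*g*sin(g) - 36*g*sin(3*g) + 2*g*cos(g) - 8*g - 4*sin(2*g) - 24*cos(g) + 3*cos(2*g) - 24*cos(3*g) + 3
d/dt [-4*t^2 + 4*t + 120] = 4 - 8*t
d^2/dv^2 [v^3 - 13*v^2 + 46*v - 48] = 6*v - 26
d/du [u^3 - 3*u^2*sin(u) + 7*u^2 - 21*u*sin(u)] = -3*u^2*cos(u) + 3*u^2 - 6*u*sin(u) - 21*u*cos(u) + 14*u - 21*sin(u)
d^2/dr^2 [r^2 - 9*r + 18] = 2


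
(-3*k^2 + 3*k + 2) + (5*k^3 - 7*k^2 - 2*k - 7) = 5*k^3 - 10*k^2 + k - 5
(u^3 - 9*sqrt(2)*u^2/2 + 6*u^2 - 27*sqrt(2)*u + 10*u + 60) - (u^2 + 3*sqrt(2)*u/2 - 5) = u^3 - 9*sqrt(2)*u^2/2 + 5*u^2 - 57*sqrt(2)*u/2 + 10*u + 65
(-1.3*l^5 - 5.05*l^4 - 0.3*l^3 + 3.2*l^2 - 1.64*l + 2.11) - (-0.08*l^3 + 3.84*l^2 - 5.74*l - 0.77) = -1.3*l^5 - 5.05*l^4 - 0.22*l^3 - 0.64*l^2 + 4.1*l + 2.88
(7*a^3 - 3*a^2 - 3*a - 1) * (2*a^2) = 14*a^5 - 6*a^4 - 6*a^3 - 2*a^2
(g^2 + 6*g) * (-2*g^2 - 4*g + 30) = -2*g^4 - 16*g^3 + 6*g^2 + 180*g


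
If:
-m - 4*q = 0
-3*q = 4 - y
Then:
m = 16/3 - 4*y/3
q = y/3 - 4/3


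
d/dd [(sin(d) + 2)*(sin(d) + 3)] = (2*sin(d) + 5)*cos(d)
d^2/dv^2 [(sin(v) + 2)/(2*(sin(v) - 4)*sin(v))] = (-sin(v)^2 - 12*sin(v) + 26 - 20/sin(v) - 48/sin(v)^2 + 64/sin(v)^3)/(2*(sin(v) - 4)^3)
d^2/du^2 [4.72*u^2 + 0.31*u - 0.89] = 9.44000000000000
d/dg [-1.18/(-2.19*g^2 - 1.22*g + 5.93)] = (-5.1684*g - 1.4396)/(2.19*g^2 + 1.22*g - 5.93)^2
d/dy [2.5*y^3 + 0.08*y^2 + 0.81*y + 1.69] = 7.5*y^2 + 0.16*y + 0.81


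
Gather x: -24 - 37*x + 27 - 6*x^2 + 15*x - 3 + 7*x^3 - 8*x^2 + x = 7*x^3 - 14*x^2 - 21*x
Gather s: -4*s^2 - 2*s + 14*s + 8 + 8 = -4*s^2 + 12*s + 16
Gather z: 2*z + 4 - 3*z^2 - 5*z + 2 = -3*z^2 - 3*z + 6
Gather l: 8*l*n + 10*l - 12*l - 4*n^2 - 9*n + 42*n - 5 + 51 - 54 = l*(8*n - 2) - 4*n^2 + 33*n - 8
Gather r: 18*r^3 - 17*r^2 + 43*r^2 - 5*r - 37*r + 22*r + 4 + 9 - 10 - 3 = 18*r^3 + 26*r^2 - 20*r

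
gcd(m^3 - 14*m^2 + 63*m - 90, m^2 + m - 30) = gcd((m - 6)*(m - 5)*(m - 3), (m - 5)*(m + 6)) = m - 5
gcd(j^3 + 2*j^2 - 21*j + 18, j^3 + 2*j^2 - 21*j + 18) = j^3 + 2*j^2 - 21*j + 18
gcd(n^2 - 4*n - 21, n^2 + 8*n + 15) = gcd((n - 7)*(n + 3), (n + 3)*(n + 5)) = n + 3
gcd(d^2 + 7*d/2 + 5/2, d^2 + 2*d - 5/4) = d + 5/2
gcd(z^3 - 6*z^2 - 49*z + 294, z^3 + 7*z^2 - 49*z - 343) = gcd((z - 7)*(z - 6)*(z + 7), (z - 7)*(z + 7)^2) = z^2 - 49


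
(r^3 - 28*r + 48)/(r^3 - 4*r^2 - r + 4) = (r^2 + 4*r - 12)/(r^2 - 1)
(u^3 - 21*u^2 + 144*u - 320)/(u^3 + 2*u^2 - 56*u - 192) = (u^2 - 13*u + 40)/(u^2 + 10*u + 24)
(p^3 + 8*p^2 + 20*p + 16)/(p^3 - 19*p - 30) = (p^2 + 6*p + 8)/(p^2 - 2*p - 15)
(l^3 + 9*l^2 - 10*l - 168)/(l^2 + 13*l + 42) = l - 4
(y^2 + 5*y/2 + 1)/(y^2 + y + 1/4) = 2*(y + 2)/(2*y + 1)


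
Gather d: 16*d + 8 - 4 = 16*d + 4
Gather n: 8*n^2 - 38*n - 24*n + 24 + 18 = 8*n^2 - 62*n + 42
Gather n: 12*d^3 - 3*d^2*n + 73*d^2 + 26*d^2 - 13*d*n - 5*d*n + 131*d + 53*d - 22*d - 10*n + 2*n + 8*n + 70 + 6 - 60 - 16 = 12*d^3 + 99*d^2 + 162*d + n*(-3*d^2 - 18*d)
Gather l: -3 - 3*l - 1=-3*l - 4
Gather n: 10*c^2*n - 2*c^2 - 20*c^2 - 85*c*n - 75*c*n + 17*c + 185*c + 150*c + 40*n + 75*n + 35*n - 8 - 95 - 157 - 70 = -22*c^2 + 352*c + n*(10*c^2 - 160*c + 150) - 330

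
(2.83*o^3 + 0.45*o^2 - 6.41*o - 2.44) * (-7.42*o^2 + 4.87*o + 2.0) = -20.9986*o^5 + 10.4431*o^4 + 55.4137*o^3 - 12.2119*o^2 - 24.7028*o - 4.88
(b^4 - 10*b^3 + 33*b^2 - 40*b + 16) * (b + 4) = b^5 - 6*b^4 - 7*b^3 + 92*b^2 - 144*b + 64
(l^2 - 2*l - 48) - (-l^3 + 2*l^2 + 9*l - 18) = l^3 - l^2 - 11*l - 30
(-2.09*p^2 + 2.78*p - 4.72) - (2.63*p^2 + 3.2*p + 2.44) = -4.72*p^2 - 0.42*p - 7.16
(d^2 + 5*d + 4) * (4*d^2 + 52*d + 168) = 4*d^4 + 72*d^3 + 444*d^2 + 1048*d + 672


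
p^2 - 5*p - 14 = (p - 7)*(p + 2)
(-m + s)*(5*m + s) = -5*m^2 + 4*m*s + s^2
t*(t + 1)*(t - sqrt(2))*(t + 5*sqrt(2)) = t^4 + t^3 + 4*sqrt(2)*t^3 - 10*t^2 + 4*sqrt(2)*t^2 - 10*t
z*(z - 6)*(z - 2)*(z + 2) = z^4 - 6*z^3 - 4*z^2 + 24*z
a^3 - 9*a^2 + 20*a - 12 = (a - 6)*(a - 2)*(a - 1)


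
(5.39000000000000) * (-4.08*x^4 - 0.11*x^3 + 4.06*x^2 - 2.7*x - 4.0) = -21.9912*x^4 - 0.5929*x^3 + 21.8834*x^2 - 14.553*x - 21.56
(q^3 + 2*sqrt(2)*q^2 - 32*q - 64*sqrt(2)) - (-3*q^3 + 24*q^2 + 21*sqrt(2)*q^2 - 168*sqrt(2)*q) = 4*q^3 - 19*sqrt(2)*q^2 - 24*q^2 - 32*q + 168*sqrt(2)*q - 64*sqrt(2)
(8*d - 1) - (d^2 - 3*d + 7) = -d^2 + 11*d - 8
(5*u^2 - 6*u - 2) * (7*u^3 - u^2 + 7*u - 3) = 35*u^5 - 47*u^4 + 27*u^3 - 55*u^2 + 4*u + 6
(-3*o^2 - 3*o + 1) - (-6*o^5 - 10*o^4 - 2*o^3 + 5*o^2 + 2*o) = 6*o^5 + 10*o^4 + 2*o^3 - 8*o^2 - 5*o + 1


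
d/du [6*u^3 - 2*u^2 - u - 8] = 18*u^2 - 4*u - 1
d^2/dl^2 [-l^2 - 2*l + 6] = -2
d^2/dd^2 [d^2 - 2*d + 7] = 2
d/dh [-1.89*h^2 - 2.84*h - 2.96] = -3.78*h - 2.84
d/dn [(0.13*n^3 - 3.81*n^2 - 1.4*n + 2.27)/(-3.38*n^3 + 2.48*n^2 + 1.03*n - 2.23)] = (-12.5554*n^4 - 9.1962*n^3 + 21.6958*n^2 + 5.7334*n + 0.7839)/(11.4244*n^6 - 16.7648*n^5 - 0.812399999999999*n^4 + 20.1836*n^3 - 9.9999*n^2 - 4.5938*n + 4.9729)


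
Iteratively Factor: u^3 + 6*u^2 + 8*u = (u)*(u^2 + 6*u + 8) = u*(u + 4)*(u + 2)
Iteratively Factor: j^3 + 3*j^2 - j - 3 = (j + 3)*(j^2 - 1) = (j + 1)*(j + 3)*(j - 1)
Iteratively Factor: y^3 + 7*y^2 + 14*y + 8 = (y + 1)*(y^2 + 6*y + 8) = (y + 1)*(y + 2)*(y + 4)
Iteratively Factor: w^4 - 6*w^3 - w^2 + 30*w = (w + 2)*(w^3 - 8*w^2 + 15*w) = (w - 3)*(w + 2)*(w^2 - 5*w) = (w - 5)*(w - 3)*(w + 2)*(w)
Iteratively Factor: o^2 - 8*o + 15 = (o - 5)*(o - 3)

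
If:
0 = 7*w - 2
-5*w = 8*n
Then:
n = -5/28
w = 2/7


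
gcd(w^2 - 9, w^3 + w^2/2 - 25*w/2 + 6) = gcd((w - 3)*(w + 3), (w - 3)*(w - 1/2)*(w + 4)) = w - 3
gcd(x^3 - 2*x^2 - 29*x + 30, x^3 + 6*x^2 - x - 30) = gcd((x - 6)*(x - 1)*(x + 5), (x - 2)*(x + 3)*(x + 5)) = x + 5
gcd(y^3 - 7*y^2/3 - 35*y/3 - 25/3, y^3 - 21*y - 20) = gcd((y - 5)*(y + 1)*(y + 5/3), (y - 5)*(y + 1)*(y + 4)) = y^2 - 4*y - 5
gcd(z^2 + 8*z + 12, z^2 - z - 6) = z + 2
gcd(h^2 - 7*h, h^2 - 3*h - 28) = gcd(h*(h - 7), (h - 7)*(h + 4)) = h - 7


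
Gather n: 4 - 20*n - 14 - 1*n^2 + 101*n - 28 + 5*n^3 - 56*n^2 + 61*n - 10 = 5*n^3 - 57*n^2 + 142*n - 48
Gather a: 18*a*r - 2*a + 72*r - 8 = a*(18*r - 2) + 72*r - 8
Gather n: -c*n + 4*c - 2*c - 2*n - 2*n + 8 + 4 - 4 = 2*c + n*(-c - 4) + 8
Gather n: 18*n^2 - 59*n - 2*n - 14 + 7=18*n^2 - 61*n - 7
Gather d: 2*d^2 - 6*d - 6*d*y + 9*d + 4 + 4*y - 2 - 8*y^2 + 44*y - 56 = 2*d^2 + d*(3 - 6*y) - 8*y^2 + 48*y - 54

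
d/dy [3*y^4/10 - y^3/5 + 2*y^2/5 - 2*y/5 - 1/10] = 6*y^3/5 - 3*y^2/5 + 4*y/5 - 2/5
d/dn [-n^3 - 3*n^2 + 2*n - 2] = -3*n^2 - 6*n + 2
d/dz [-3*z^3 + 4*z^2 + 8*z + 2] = -9*z^2 + 8*z + 8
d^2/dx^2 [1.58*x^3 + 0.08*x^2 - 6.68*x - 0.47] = 9.48*x + 0.16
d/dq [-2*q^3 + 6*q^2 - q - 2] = -6*q^2 + 12*q - 1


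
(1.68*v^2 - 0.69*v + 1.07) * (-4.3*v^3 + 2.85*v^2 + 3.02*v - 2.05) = -7.224*v^5 + 7.755*v^4 - 1.4939*v^3 - 2.4783*v^2 + 4.6459*v - 2.1935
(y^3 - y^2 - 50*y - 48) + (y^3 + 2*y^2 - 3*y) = 2*y^3 + y^2 - 53*y - 48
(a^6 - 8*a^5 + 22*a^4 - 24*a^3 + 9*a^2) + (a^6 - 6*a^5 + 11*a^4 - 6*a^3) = 2*a^6 - 14*a^5 + 33*a^4 - 30*a^3 + 9*a^2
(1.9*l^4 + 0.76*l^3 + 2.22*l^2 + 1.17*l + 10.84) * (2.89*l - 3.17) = 5.491*l^5 - 3.8266*l^4 + 4.0066*l^3 - 3.6561*l^2 + 27.6187*l - 34.3628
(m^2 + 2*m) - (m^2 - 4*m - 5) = 6*m + 5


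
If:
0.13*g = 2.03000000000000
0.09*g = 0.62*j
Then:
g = 15.62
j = 2.27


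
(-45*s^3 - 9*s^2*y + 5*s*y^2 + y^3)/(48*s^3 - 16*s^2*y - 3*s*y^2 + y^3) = (15*s^2 + 8*s*y + y^2)/(-16*s^2 + y^2)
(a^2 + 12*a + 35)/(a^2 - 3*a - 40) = (a + 7)/(a - 8)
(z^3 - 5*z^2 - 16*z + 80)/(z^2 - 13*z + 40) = (z^2 - 16)/(z - 8)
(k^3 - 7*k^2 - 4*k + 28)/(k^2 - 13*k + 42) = (k^2 - 4)/(k - 6)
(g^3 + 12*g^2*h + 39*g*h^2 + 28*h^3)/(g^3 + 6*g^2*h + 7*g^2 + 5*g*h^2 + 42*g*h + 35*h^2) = (g^2 + 11*g*h + 28*h^2)/(g^2 + 5*g*h + 7*g + 35*h)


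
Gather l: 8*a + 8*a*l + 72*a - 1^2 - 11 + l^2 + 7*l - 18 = 80*a + l^2 + l*(8*a + 7) - 30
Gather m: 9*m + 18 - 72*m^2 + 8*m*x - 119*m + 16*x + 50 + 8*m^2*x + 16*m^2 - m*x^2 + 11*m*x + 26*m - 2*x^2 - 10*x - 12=m^2*(8*x - 56) + m*(-x^2 + 19*x - 84) - 2*x^2 + 6*x + 56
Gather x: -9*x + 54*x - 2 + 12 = 45*x + 10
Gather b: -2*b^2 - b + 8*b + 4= -2*b^2 + 7*b + 4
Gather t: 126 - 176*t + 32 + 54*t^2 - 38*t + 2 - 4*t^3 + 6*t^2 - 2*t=-4*t^3 + 60*t^2 - 216*t + 160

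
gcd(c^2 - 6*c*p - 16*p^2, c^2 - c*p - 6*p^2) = c + 2*p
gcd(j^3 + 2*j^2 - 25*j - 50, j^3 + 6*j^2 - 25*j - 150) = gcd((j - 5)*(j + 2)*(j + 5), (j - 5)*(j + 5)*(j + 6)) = j^2 - 25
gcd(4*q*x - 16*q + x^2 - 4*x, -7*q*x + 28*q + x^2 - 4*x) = x - 4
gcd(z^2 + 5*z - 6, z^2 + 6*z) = z + 6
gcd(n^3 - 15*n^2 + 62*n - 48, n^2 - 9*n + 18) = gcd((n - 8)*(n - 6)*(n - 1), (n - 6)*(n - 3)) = n - 6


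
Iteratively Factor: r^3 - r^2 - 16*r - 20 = (r + 2)*(r^2 - 3*r - 10) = (r - 5)*(r + 2)*(r + 2)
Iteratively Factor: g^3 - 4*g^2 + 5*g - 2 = (g - 2)*(g^2 - 2*g + 1) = (g - 2)*(g - 1)*(g - 1)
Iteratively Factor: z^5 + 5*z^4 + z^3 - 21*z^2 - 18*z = (z - 2)*(z^4 + 7*z^3 + 15*z^2 + 9*z) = (z - 2)*(z + 3)*(z^3 + 4*z^2 + 3*z) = z*(z - 2)*(z + 3)*(z^2 + 4*z + 3) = z*(z - 2)*(z + 1)*(z + 3)*(z + 3)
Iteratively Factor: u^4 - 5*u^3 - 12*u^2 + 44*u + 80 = (u + 2)*(u^3 - 7*u^2 + 2*u + 40) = (u + 2)^2*(u^2 - 9*u + 20) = (u - 5)*(u + 2)^2*(u - 4)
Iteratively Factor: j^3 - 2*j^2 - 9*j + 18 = (j - 3)*(j^2 + j - 6) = (j - 3)*(j + 3)*(j - 2)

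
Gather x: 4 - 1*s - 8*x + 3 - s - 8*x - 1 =-2*s - 16*x + 6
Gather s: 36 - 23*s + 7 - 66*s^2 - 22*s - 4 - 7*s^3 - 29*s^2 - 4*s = -7*s^3 - 95*s^2 - 49*s + 39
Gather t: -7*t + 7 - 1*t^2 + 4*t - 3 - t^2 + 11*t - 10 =-2*t^2 + 8*t - 6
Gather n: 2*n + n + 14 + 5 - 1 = 3*n + 18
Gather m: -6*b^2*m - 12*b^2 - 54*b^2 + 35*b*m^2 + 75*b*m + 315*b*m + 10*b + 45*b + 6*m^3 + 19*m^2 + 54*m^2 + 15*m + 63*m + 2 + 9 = -66*b^2 + 55*b + 6*m^3 + m^2*(35*b + 73) + m*(-6*b^2 + 390*b + 78) + 11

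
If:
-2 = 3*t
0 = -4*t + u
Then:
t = -2/3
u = -8/3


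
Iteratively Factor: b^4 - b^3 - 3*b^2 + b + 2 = (b + 1)*(b^3 - 2*b^2 - b + 2) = (b - 1)*(b + 1)*(b^2 - b - 2) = (b - 2)*(b - 1)*(b + 1)*(b + 1)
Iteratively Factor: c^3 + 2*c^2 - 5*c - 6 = (c + 3)*(c^2 - c - 2) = (c - 2)*(c + 3)*(c + 1)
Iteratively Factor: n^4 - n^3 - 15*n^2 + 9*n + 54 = (n + 2)*(n^3 - 3*n^2 - 9*n + 27) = (n - 3)*(n + 2)*(n^2 - 9) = (n - 3)^2*(n + 2)*(n + 3)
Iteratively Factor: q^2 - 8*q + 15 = (q - 3)*(q - 5)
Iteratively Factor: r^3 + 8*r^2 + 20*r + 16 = (r + 2)*(r^2 + 6*r + 8) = (r + 2)*(r + 4)*(r + 2)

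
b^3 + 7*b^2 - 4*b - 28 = (b - 2)*(b + 2)*(b + 7)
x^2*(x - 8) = x^3 - 8*x^2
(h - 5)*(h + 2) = h^2 - 3*h - 10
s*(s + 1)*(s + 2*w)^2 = s^4 + 4*s^3*w + s^3 + 4*s^2*w^2 + 4*s^2*w + 4*s*w^2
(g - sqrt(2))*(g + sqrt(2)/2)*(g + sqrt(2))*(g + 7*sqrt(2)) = g^4 + 15*sqrt(2)*g^3/2 + 5*g^2 - 15*sqrt(2)*g - 14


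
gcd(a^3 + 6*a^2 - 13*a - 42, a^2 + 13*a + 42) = a + 7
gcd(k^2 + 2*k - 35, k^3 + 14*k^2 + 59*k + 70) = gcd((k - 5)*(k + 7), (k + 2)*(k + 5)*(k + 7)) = k + 7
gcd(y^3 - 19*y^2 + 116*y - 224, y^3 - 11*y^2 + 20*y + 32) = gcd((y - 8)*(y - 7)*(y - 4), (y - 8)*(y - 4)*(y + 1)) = y^2 - 12*y + 32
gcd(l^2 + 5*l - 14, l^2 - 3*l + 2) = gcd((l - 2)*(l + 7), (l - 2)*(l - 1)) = l - 2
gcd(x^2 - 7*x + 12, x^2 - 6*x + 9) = x - 3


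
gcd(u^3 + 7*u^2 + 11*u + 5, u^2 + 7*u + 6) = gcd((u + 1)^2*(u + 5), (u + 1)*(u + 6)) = u + 1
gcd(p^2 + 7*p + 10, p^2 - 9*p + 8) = 1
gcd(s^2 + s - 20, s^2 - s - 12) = s - 4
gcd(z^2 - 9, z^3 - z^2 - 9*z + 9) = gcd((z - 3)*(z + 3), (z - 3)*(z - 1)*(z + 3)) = z^2 - 9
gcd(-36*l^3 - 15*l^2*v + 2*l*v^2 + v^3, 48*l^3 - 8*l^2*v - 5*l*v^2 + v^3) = -12*l^2 - l*v + v^2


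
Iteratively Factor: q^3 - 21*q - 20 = (q + 4)*(q^2 - 4*q - 5) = (q + 1)*(q + 4)*(q - 5)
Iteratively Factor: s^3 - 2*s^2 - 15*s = (s)*(s^2 - 2*s - 15) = s*(s - 5)*(s + 3)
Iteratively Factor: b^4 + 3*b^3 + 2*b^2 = (b)*(b^3 + 3*b^2 + 2*b) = b*(b + 1)*(b^2 + 2*b) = b^2*(b + 1)*(b + 2)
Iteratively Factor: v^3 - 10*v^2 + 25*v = (v - 5)*(v^2 - 5*v) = v*(v - 5)*(v - 5)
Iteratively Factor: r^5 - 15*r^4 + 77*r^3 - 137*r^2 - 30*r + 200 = (r - 2)*(r^4 - 13*r^3 + 51*r^2 - 35*r - 100) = (r - 4)*(r - 2)*(r^3 - 9*r^2 + 15*r + 25) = (r - 5)*(r - 4)*(r - 2)*(r^2 - 4*r - 5) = (r - 5)*(r - 4)*(r - 2)*(r + 1)*(r - 5)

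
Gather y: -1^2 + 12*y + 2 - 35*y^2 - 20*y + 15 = -35*y^2 - 8*y + 16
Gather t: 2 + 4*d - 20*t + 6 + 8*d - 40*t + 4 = 12*d - 60*t + 12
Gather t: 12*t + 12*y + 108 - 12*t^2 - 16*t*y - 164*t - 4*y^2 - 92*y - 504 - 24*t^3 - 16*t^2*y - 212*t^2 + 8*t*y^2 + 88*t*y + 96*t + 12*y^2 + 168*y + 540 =-24*t^3 + t^2*(-16*y - 224) + t*(8*y^2 + 72*y - 56) + 8*y^2 + 88*y + 144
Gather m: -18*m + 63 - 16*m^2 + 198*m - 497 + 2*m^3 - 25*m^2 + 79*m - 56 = 2*m^3 - 41*m^2 + 259*m - 490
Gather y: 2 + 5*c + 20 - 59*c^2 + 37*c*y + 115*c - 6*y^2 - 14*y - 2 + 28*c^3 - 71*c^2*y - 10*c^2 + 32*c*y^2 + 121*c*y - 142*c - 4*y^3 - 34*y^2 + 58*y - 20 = 28*c^3 - 69*c^2 - 22*c - 4*y^3 + y^2*(32*c - 40) + y*(-71*c^2 + 158*c + 44)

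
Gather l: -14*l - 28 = -14*l - 28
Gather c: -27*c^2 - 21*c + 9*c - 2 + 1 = -27*c^2 - 12*c - 1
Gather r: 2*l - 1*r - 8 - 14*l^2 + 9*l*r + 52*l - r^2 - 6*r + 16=-14*l^2 + 54*l - r^2 + r*(9*l - 7) + 8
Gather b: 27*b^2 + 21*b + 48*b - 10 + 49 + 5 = 27*b^2 + 69*b + 44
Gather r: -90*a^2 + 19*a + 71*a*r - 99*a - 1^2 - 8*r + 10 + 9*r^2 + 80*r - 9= -90*a^2 - 80*a + 9*r^2 + r*(71*a + 72)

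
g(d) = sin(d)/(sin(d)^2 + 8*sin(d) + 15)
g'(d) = (-2*sin(d)*cos(d) - 8*cos(d))*sin(d)/(sin(d)^2 + 8*sin(d) + 15)^2 + cos(d)/(sin(d)^2 + 8*sin(d) + 15) = (cos(d)^2 + 14)*cos(d)/((sin(d) + 3)^2*(sin(d) + 5)^2)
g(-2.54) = -0.05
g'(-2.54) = -0.10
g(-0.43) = -0.04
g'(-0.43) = 0.10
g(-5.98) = 0.02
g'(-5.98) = 0.05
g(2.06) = 0.04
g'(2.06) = -0.01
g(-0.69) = -0.06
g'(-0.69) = 0.11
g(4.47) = -0.12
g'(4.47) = -0.05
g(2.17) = 0.04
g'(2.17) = -0.02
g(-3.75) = 0.03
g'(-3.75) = -0.03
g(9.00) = 0.02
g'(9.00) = -0.04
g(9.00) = 0.02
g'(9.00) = -0.04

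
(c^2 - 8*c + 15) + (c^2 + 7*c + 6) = 2*c^2 - c + 21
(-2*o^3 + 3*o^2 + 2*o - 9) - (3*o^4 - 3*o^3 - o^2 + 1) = -3*o^4 + o^3 + 4*o^2 + 2*o - 10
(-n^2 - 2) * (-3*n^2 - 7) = 3*n^4 + 13*n^2 + 14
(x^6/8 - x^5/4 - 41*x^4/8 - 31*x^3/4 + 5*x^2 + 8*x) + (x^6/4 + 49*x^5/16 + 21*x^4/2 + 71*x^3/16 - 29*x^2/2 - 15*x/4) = 3*x^6/8 + 45*x^5/16 + 43*x^4/8 - 53*x^3/16 - 19*x^2/2 + 17*x/4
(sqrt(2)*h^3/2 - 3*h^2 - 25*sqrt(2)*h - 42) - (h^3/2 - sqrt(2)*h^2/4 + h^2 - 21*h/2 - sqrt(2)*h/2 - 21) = -h^3/2 + sqrt(2)*h^3/2 - 4*h^2 + sqrt(2)*h^2/4 - 49*sqrt(2)*h/2 + 21*h/2 - 21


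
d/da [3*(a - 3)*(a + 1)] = 6*a - 6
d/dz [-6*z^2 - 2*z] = -12*z - 2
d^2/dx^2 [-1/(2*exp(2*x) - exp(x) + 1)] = (-2*(4*exp(x) - 1)^2*exp(x) + (8*exp(x) - 1)*(2*exp(2*x) - exp(x) + 1))*exp(x)/(2*exp(2*x) - exp(x) + 1)^3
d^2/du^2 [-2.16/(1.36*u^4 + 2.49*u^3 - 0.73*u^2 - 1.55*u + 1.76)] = ((35.2512*u^2 + 32.2704*u - 3.1536)*(1.36*u^4 + 2.49*u^3 - 0.73*u^2 - 1.55*u + 1.76) - 2.16*(5.44*u^3 + 7.47*u^2 - 1.46*u - 1.55)*(10.88*u^3 + 14.94*u^2 - 2.92*u - 3.1))/(1.36*u^4 + 2.49*u^3 - 0.73*u^2 - 1.55*u + 1.76)^3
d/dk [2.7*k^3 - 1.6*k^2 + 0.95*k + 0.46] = 8.1*k^2 - 3.2*k + 0.95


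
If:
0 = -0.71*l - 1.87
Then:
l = -2.63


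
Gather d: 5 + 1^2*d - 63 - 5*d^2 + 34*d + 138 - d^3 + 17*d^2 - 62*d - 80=-d^3 + 12*d^2 - 27*d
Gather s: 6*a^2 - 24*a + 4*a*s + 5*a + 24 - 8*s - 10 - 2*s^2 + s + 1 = 6*a^2 - 19*a - 2*s^2 + s*(4*a - 7) + 15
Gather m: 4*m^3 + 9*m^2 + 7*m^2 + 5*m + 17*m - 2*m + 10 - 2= 4*m^3 + 16*m^2 + 20*m + 8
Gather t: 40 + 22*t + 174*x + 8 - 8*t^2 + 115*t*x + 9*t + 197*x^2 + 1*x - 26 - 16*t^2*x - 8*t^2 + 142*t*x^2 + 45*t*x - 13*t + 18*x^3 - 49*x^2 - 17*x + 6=t^2*(-16*x - 16) + t*(142*x^2 + 160*x + 18) + 18*x^3 + 148*x^2 + 158*x + 28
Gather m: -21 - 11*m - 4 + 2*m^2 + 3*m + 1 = 2*m^2 - 8*m - 24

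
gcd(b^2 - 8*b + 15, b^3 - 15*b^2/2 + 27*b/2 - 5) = b - 5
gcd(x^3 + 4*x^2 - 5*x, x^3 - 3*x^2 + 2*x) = x^2 - x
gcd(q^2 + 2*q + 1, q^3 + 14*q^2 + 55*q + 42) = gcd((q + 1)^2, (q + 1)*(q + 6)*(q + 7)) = q + 1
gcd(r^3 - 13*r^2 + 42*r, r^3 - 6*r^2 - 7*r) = r^2 - 7*r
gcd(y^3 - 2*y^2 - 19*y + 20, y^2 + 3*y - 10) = 1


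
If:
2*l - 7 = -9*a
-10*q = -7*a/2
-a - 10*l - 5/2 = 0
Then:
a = 75/88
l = -59/176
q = 105/352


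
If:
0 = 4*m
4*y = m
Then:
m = 0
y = 0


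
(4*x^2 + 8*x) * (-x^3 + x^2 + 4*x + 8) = -4*x^5 - 4*x^4 + 24*x^3 + 64*x^2 + 64*x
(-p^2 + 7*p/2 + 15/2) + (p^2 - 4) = 7*p/2 + 7/2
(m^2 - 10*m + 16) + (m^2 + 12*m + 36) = 2*m^2 + 2*m + 52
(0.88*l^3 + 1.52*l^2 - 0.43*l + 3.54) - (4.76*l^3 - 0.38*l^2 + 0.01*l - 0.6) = -3.88*l^3 + 1.9*l^2 - 0.44*l + 4.14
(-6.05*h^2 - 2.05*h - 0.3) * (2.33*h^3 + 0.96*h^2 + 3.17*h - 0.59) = -14.0965*h^5 - 10.5845*h^4 - 21.8455*h^3 - 3.217*h^2 + 0.2585*h + 0.177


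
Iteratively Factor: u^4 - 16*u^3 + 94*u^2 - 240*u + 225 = (u - 3)*(u^3 - 13*u^2 + 55*u - 75) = (u - 5)*(u - 3)*(u^2 - 8*u + 15) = (u - 5)*(u - 3)^2*(u - 5)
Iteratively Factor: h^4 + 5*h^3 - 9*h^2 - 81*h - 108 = (h + 3)*(h^3 + 2*h^2 - 15*h - 36) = (h + 3)^2*(h^2 - h - 12) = (h + 3)^3*(h - 4)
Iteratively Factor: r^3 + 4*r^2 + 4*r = (r)*(r^2 + 4*r + 4) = r*(r + 2)*(r + 2)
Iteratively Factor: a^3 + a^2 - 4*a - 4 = (a + 2)*(a^2 - a - 2) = (a + 1)*(a + 2)*(a - 2)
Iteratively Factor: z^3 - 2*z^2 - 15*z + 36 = (z + 4)*(z^2 - 6*z + 9) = (z - 3)*(z + 4)*(z - 3)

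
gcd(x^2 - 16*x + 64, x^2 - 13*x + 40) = x - 8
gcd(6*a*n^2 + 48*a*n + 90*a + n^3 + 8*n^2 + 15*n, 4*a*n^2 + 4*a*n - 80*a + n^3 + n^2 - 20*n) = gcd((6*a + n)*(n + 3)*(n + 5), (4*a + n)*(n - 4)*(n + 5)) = n + 5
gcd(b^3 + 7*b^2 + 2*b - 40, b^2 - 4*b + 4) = b - 2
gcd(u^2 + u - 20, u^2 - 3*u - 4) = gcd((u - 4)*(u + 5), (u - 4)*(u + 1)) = u - 4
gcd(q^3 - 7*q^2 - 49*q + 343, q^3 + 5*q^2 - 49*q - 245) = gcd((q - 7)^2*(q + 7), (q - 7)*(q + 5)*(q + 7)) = q^2 - 49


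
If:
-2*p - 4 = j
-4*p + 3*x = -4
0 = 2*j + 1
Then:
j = -1/2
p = -7/4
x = -11/3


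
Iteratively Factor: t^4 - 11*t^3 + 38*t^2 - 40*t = (t - 2)*(t^3 - 9*t^2 + 20*t) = (t - 4)*(t - 2)*(t^2 - 5*t) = (t - 5)*(t - 4)*(t - 2)*(t)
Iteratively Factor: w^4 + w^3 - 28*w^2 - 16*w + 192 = (w + 4)*(w^3 - 3*w^2 - 16*w + 48) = (w - 3)*(w + 4)*(w^2 - 16) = (w - 4)*(w - 3)*(w + 4)*(w + 4)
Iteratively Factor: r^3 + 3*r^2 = (r)*(r^2 + 3*r) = r^2*(r + 3)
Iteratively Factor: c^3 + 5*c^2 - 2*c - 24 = (c - 2)*(c^2 + 7*c + 12) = (c - 2)*(c + 4)*(c + 3)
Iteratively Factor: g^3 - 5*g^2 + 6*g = (g)*(g^2 - 5*g + 6) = g*(g - 2)*(g - 3)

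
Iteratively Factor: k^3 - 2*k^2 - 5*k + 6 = (k + 2)*(k^2 - 4*k + 3) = (k - 3)*(k + 2)*(k - 1)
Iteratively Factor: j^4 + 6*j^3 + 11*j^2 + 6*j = (j + 2)*(j^3 + 4*j^2 + 3*j) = j*(j + 2)*(j^2 + 4*j + 3) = j*(j + 1)*(j + 2)*(j + 3)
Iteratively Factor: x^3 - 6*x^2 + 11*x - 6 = (x - 3)*(x^2 - 3*x + 2) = (x - 3)*(x - 2)*(x - 1)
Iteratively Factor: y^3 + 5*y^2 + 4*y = (y)*(y^2 + 5*y + 4) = y*(y + 4)*(y + 1)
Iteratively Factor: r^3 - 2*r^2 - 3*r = (r)*(r^2 - 2*r - 3) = r*(r - 3)*(r + 1)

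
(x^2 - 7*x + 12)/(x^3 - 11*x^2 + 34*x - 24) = (x - 3)/(x^2 - 7*x + 6)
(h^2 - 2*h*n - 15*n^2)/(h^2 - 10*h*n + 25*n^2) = (h + 3*n)/(h - 5*n)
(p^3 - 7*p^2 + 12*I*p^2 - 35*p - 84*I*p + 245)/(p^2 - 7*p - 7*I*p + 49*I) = (p^2 + 12*I*p - 35)/(p - 7*I)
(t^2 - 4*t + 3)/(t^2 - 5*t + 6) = (t - 1)/(t - 2)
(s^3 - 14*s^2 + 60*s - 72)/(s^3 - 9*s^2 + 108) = (s - 2)/(s + 3)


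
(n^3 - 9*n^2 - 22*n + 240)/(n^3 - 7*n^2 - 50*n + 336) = (n + 5)/(n + 7)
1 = 1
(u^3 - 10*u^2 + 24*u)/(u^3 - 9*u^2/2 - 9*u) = 2*(u - 4)/(2*u + 3)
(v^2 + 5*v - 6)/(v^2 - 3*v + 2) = (v + 6)/(v - 2)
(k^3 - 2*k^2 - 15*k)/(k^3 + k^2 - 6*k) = (k - 5)/(k - 2)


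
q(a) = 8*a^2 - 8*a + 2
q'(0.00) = -8.00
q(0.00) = 2.00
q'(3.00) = 40.00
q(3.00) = 50.00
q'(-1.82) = -37.12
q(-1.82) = 43.06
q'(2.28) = 28.48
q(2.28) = 25.35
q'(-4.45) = -79.20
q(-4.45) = 196.02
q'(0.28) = -3.52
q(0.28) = 0.39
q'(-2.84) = -53.44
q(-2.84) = 89.24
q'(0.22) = -4.48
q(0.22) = 0.63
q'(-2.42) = -46.72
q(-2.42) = 68.21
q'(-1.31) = -28.96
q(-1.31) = 26.21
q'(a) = 16*a - 8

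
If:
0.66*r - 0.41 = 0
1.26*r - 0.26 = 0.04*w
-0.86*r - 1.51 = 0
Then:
No Solution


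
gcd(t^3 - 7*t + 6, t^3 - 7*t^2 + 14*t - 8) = t^2 - 3*t + 2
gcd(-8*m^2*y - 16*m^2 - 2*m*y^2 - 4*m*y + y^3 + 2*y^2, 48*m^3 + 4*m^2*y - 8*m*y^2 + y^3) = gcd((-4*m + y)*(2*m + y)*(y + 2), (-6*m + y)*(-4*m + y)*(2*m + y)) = -8*m^2 - 2*m*y + y^2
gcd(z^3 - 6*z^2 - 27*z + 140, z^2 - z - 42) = z - 7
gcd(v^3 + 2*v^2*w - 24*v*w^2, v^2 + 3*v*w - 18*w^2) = v + 6*w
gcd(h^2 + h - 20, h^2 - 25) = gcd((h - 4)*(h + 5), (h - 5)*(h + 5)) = h + 5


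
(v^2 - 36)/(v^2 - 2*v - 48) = (v - 6)/(v - 8)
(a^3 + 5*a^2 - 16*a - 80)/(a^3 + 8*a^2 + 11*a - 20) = (a - 4)/(a - 1)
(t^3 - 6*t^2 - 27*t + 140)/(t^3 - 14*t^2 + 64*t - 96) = (t^2 - 2*t - 35)/(t^2 - 10*t + 24)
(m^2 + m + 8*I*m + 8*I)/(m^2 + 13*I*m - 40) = (m + 1)/(m + 5*I)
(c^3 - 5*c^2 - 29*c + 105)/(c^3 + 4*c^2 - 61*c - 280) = (c^2 - 10*c + 21)/(c^2 - c - 56)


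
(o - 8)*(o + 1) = o^2 - 7*o - 8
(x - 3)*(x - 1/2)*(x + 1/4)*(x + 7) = x^4 + 15*x^3/4 - 177*x^2/8 + 19*x/4 + 21/8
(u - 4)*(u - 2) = u^2 - 6*u + 8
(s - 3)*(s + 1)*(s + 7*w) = s^3 + 7*s^2*w - 2*s^2 - 14*s*w - 3*s - 21*w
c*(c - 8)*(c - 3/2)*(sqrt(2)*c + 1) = sqrt(2)*c^4 - 19*sqrt(2)*c^3/2 + c^3 - 19*c^2/2 + 12*sqrt(2)*c^2 + 12*c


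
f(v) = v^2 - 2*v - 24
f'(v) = 2*v - 2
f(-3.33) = -6.25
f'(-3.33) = -8.66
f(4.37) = -13.64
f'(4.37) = 6.74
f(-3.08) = -8.35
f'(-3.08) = -8.16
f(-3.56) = -4.21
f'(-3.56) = -9.12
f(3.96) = -16.24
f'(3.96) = 5.92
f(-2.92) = -9.63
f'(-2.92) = -7.84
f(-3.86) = -1.38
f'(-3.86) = -9.72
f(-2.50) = -12.75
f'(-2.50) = -7.00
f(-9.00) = 75.00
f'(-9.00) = -20.00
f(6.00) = 0.00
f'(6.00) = 10.00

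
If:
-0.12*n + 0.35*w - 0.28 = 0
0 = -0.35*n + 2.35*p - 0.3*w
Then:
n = 2.91666666666667*w - 2.33333333333333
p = 0.562056737588652*w - 0.347517730496454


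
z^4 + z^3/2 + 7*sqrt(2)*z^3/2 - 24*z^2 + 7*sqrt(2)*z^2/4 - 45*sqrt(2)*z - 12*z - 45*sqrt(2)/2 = (z + 1/2)*(z - 3*sqrt(2))*(z + 3*sqrt(2)/2)*(z + 5*sqrt(2))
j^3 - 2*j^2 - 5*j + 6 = (j - 3)*(j - 1)*(j + 2)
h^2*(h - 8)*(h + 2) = h^4 - 6*h^3 - 16*h^2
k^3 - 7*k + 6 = (k - 2)*(k - 1)*(k + 3)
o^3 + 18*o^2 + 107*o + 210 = (o + 5)*(o + 6)*(o + 7)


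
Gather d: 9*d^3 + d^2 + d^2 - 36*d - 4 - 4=9*d^3 + 2*d^2 - 36*d - 8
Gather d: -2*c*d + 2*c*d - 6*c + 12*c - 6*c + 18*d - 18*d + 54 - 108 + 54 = 0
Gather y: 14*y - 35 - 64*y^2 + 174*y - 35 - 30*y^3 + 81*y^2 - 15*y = -30*y^3 + 17*y^2 + 173*y - 70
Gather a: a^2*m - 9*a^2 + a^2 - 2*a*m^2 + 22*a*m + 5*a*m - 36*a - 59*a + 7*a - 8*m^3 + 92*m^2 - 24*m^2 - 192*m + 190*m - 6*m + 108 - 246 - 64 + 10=a^2*(m - 8) + a*(-2*m^2 + 27*m - 88) - 8*m^3 + 68*m^2 - 8*m - 192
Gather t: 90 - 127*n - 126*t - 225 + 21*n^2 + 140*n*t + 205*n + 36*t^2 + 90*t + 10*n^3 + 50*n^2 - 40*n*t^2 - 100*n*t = 10*n^3 + 71*n^2 + 78*n + t^2*(36 - 40*n) + t*(40*n - 36) - 135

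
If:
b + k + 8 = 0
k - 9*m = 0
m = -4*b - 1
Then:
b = -1/35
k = -279/35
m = -31/35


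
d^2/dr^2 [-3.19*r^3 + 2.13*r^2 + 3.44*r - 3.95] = 4.26 - 19.14*r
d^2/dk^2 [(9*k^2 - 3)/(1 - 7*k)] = 276/(343*k^3 - 147*k^2 + 21*k - 1)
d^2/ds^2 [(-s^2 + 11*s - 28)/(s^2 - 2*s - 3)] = 2*(9*s^3 - 93*s^2 + 267*s - 271)/(s^6 - 6*s^5 + 3*s^4 + 28*s^3 - 9*s^2 - 54*s - 27)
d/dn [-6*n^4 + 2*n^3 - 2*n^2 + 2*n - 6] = -24*n^3 + 6*n^2 - 4*n + 2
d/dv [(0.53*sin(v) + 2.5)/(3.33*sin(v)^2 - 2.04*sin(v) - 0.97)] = (-1.7649*sin(v)^2 - 16.65*sin(v) + 4.5859)*cos(v)/(11.0889*sin(v)^4 - 13.5864*sin(v)^3 - 2.2986*sin(v)^2 + 3.9576*sin(v) + 0.9409)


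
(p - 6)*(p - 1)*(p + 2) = p^3 - 5*p^2 - 8*p + 12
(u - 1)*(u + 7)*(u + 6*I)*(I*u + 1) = I*u^4 - 5*u^3 + 6*I*u^3 - 30*u^2 - I*u^2 + 35*u + 36*I*u - 42*I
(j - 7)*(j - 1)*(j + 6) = j^3 - 2*j^2 - 41*j + 42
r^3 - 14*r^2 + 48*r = r*(r - 8)*(r - 6)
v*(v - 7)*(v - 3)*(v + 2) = v^4 - 8*v^3 + v^2 + 42*v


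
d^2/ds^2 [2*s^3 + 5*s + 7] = 12*s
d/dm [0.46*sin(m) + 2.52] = 0.46*cos(m)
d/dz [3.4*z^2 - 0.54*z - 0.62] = 6.8*z - 0.54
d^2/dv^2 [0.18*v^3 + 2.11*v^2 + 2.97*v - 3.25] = 1.08*v + 4.22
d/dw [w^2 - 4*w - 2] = 2*w - 4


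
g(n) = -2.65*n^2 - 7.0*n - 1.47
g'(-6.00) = 24.80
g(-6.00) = -54.87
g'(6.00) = -38.80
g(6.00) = -138.87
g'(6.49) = -41.40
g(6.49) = -158.52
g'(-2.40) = 5.72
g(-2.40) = 0.07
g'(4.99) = -33.45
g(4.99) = -102.39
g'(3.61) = -26.13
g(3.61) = -61.28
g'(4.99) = -33.45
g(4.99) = -102.39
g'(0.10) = -7.53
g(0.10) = -2.20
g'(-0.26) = -5.62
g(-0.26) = 0.17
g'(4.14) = -28.94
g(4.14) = -75.87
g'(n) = -5.3*n - 7.0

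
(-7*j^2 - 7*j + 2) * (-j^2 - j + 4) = 7*j^4 + 14*j^3 - 23*j^2 - 30*j + 8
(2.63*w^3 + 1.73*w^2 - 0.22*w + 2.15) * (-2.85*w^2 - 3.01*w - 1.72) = -7.4955*w^5 - 12.8468*w^4 - 9.1039*w^3 - 8.4409*w^2 - 6.0931*w - 3.698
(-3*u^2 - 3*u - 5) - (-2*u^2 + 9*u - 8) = -u^2 - 12*u + 3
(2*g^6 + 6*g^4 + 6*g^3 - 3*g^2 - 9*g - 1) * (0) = 0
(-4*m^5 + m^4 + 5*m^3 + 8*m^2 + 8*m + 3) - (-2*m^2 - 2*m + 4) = -4*m^5 + m^4 + 5*m^3 + 10*m^2 + 10*m - 1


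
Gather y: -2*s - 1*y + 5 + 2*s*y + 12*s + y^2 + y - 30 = 2*s*y + 10*s + y^2 - 25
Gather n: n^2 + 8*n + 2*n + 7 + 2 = n^2 + 10*n + 9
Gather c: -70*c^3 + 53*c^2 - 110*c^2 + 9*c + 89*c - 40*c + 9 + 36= -70*c^3 - 57*c^2 + 58*c + 45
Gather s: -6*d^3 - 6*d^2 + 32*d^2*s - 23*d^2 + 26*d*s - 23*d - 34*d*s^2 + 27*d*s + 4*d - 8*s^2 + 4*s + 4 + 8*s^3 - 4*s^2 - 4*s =-6*d^3 - 29*d^2 - 19*d + 8*s^3 + s^2*(-34*d - 12) + s*(32*d^2 + 53*d) + 4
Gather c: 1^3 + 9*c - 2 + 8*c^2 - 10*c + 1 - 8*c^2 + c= 0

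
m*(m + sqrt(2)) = m^2 + sqrt(2)*m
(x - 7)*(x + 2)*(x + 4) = x^3 - x^2 - 34*x - 56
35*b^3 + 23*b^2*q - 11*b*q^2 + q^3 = (-7*b + q)*(-5*b + q)*(b + q)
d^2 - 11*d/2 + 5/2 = (d - 5)*(d - 1/2)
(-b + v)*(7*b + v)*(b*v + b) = -7*b^3*v - 7*b^3 + 6*b^2*v^2 + 6*b^2*v + b*v^3 + b*v^2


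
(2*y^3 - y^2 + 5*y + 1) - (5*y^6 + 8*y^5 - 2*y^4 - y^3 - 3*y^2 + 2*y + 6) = -5*y^6 - 8*y^5 + 2*y^4 + 3*y^3 + 2*y^2 + 3*y - 5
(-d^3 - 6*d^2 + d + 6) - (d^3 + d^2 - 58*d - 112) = -2*d^3 - 7*d^2 + 59*d + 118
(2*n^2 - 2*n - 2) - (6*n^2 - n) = -4*n^2 - n - 2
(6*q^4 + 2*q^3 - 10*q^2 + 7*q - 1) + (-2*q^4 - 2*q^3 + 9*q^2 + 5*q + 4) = 4*q^4 - q^2 + 12*q + 3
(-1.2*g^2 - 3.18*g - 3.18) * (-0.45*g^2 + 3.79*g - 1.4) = 0.54*g^4 - 3.117*g^3 - 8.9412*g^2 - 7.6002*g + 4.452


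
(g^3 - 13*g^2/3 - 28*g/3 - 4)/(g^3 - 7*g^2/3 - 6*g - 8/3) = (g - 6)/(g - 4)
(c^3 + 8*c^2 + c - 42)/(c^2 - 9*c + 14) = (c^2 + 10*c + 21)/(c - 7)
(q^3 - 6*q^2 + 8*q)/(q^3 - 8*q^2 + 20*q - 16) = q/(q - 2)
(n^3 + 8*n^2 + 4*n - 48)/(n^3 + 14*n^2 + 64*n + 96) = (n - 2)/(n + 4)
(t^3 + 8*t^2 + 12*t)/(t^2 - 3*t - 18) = t*(t^2 + 8*t + 12)/(t^2 - 3*t - 18)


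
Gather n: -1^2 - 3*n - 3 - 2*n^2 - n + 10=-2*n^2 - 4*n + 6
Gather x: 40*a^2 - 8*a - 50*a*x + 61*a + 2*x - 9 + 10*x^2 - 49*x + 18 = 40*a^2 + 53*a + 10*x^2 + x*(-50*a - 47) + 9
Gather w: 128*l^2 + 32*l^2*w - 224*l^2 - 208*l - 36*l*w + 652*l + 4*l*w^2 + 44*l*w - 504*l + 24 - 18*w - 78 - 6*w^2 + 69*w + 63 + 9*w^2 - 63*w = -96*l^2 - 60*l + w^2*(4*l + 3) + w*(32*l^2 + 8*l - 12) + 9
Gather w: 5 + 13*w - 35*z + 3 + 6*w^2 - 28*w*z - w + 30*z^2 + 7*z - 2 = 6*w^2 + w*(12 - 28*z) + 30*z^2 - 28*z + 6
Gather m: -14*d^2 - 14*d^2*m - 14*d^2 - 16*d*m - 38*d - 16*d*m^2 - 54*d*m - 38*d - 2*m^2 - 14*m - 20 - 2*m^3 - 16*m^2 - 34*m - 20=-28*d^2 - 76*d - 2*m^3 + m^2*(-16*d - 18) + m*(-14*d^2 - 70*d - 48) - 40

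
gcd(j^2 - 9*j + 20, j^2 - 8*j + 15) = j - 5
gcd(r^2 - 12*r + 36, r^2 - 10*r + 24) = r - 6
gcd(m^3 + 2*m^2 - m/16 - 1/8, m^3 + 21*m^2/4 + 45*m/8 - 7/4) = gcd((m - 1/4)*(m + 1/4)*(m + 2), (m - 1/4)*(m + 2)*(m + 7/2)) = m^2 + 7*m/4 - 1/2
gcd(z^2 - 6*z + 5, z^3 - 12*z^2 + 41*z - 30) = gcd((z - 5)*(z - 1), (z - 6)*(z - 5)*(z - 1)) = z^2 - 6*z + 5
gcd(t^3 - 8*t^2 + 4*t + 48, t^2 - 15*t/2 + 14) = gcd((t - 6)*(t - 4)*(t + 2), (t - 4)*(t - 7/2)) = t - 4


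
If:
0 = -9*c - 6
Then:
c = -2/3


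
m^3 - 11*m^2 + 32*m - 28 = (m - 7)*(m - 2)^2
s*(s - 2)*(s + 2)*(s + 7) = s^4 + 7*s^3 - 4*s^2 - 28*s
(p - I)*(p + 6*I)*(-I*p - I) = -I*p^3 + 5*p^2 - I*p^2 + 5*p - 6*I*p - 6*I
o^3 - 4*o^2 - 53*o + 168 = (o - 8)*(o - 3)*(o + 7)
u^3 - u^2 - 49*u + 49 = (u - 7)*(u - 1)*(u + 7)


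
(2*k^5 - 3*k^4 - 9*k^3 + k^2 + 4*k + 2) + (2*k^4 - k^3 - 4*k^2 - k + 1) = 2*k^5 - k^4 - 10*k^3 - 3*k^2 + 3*k + 3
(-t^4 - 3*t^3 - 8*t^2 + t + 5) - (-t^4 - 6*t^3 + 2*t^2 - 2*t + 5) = 3*t^3 - 10*t^2 + 3*t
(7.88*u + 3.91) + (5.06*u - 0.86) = 12.94*u + 3.05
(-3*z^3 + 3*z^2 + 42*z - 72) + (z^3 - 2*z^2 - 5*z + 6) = -2*z^3 + z^2 + 37*z - 66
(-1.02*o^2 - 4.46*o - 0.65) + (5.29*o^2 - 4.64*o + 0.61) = 4.27*o^2 - 9.1*o - 0.04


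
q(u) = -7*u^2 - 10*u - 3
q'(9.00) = -136.00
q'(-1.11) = 5.54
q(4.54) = -192.68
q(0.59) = -11.34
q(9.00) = -660.00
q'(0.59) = -18.26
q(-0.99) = 0.04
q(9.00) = -660.00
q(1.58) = -36.27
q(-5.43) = -155.09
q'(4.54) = -73.56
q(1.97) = -49.87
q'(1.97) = -37.58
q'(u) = -14*u - 10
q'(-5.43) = 66.02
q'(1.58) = -32.12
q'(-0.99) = 3.86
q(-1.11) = -0.52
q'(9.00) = -136.00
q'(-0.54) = -2.44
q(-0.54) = 0.36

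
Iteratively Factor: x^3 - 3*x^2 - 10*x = (x + 2)*(x^2 - 5*x) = (x - 5)*(x + 2)*(x)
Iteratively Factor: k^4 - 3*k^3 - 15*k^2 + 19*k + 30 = (k + 1)*(k^3 - 4*k^2 - 11*k + 30) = (k + 1)*(k + 3)*(k^2 - 7*k + 10) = (k - 5)*(k + 1)*(k + 3)*(k - 2)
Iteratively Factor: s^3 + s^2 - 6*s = (s - 2)*(s^2 + 3*s) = (s - 2)*(s + 3)*(s)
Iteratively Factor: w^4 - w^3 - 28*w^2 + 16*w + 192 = (w + 3)*(w^3 - 4*w^2 - 16*w + 64) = (w - 4)*(w + 3)*(w^2 - 16) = (w - 4)*(w + 3)*(w + 4)*(w - 4)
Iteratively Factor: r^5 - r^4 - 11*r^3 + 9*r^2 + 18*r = (r - 3)*(r^4 + 2*r^3 - 5*r^2 - 6*r) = (r - 3)*(r + 1)*(r^3 + r^2 - 6*r) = (r - 3)*(r - 2)*(r + 1)*(r^2 + 3*r) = r*(r - 3)*(r - 2)*(r + 1)*(r + 3)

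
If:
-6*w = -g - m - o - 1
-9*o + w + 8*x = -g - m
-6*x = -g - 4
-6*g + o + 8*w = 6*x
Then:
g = 6*x - 4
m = 1592*x/87 - 997/87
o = 358*x/87 - 176/87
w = 412*x/87 - 239/87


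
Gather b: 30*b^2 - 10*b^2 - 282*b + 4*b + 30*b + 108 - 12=20*b^2 - 248*b + 96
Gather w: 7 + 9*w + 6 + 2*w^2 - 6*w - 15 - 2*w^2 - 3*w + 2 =0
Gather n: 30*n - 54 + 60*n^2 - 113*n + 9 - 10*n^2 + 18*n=50*n^2 - 65*n - 45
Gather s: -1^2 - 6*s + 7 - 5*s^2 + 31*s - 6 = -5*s^2 + 25*s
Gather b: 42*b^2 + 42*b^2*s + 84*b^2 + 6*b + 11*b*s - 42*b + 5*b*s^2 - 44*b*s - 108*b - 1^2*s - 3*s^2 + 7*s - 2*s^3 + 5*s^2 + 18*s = b^2*(42*s + 126) + b*(5*s^2 - 33*s - 144) - 2*s^3 + 2*s^2 + 24*s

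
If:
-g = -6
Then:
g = 6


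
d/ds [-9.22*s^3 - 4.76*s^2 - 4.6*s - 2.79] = -27.66*s^2 - 9.52*s - 4.6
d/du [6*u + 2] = 6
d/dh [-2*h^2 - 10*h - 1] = -4*h - 10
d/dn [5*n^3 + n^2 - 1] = n*(15*n + 2)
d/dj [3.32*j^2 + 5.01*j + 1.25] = 6.64*j + 5.01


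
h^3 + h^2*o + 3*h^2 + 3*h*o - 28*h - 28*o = (h - 4)*(h + 7)*(h + o)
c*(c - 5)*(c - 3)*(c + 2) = c^4 - 6*c^3 - c^2 + 30*c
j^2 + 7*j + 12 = (j + 3)*(j + 4)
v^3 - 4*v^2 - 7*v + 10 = (v - 5)*(v - 1)*(v + 2)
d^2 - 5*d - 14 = (d - 7)*(d + 2)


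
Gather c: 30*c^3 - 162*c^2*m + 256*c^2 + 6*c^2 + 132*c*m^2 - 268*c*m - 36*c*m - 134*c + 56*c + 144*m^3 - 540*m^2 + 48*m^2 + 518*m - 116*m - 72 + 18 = 30*c^3 + c^2*(262 - 162*m) + c*(132*m^2 - 304*m - 78) + 144*m^3 - 492*m^2 + 402*m - 54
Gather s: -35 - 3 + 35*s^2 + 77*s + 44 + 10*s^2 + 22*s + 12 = 45*s^2 + 99*s + 18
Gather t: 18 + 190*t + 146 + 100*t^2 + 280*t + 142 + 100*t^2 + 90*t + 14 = 200*t^2 + 560*t + 320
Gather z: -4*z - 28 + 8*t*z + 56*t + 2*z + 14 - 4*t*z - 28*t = 28*t + z*(4*t - 2) - 14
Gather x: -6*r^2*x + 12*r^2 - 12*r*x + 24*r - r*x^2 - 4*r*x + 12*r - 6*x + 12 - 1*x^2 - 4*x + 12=12*r^2 + 36*r + x^2*(-r - 1) + x*(-6*r^2 - 16*r - 10) + 24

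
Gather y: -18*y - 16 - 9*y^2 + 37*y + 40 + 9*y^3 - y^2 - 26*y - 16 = 9*y^3 - 10*y^2 - 7*y + 8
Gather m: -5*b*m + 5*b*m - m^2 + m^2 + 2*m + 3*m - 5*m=0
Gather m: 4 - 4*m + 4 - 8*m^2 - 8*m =-8*m^2 - 12*m + 8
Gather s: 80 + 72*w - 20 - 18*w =54*w + 60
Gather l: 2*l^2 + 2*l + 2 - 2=2*l^2 + 2*l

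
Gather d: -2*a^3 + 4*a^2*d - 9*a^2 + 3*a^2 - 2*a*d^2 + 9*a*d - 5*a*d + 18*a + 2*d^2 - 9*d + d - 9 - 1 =-2*a^3 - 6*a^2 + 18*a + d^2*(2 - 2*a) + d*(4*a^2 + 4*a - 8) - 10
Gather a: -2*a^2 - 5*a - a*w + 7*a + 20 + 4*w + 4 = -2*a^2 + a*(2 - w) + 4*w + 24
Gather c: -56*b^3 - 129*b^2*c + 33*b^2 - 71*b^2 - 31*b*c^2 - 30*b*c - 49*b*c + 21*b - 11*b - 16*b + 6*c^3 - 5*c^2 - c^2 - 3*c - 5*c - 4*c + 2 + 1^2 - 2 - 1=-56*b^3 - 38*b^2 - 6*b + 6*c^3 + c^2*(-31*b - 6) + c*(-129*b^2 - 79*b - 12)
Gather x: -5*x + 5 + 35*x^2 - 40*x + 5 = 35*x^2 - 45*x + 10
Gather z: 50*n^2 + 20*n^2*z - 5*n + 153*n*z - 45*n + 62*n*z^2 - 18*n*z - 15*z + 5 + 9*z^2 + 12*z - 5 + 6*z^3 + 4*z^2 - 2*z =50*n^2 - 50*n + 6*z^3 + z^2*(62*n + 13) + z*(20*n^2 + 135*n - 5)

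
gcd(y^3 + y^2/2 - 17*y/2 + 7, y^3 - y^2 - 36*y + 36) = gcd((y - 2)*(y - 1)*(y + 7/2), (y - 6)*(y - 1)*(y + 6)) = y - 1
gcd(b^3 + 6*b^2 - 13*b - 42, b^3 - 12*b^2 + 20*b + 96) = b + 2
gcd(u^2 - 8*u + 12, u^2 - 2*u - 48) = 1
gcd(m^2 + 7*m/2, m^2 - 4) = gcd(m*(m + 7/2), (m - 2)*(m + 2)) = 1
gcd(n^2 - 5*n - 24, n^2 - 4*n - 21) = n + 3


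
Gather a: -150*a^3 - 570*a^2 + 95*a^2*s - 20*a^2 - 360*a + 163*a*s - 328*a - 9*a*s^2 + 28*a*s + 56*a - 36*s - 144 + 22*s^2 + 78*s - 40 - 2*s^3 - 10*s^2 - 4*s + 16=-150*a^3 + a^2*(95*s - 590) + a*(-9*s^2 + 191*s - 632) - 2*s^3 + 12*s^2 + 38*s - 168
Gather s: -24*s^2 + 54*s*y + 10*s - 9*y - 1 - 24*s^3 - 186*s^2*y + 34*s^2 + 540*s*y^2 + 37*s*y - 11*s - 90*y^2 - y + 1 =-24*s^3 + s^2*(10 - 186*y) + s*(540*y^2 + 91*y - 1) - 90*y^2 - 10*y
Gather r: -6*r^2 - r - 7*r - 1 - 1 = -6*r^2 - 8*r - 2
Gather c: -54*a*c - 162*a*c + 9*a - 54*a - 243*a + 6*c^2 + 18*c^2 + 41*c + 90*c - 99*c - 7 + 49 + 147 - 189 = -288*a + 24*c^2 + c*(32 - 216*a)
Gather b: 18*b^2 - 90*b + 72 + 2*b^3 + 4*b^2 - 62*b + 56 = 2*b^3 + 22*b^2 - 152*b + 128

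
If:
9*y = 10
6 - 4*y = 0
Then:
No Solution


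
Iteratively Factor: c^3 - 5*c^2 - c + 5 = (c + 1)*(c^2 - 6*c + 5) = (c - 5)*(c + 1)*(c - 1)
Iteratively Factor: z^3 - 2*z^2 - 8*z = (z)*(z^2 - 2*z - 8) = z*(z + 2)*(z - 4)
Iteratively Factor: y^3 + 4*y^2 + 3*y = (y)*(y^2 + 4*y + 3) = y*(y + 1)*(y + 3)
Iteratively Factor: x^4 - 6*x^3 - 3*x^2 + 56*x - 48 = (x - 1)*(x^3 - 5*x^2 - 8*x + 48) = (x - 1)*(x + 3)*(x^2 - 8*x + 16) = (x - 4)*(x - 1)*(x + 3)*(x - 4)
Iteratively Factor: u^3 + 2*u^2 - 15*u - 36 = (u + 3)*(u^2 - u - 12) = (u + 3)^2*(u - 4)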